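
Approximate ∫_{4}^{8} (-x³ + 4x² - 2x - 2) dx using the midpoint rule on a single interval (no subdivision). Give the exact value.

-344

M = (b−a)·f(6) = 4·(-86) = -344.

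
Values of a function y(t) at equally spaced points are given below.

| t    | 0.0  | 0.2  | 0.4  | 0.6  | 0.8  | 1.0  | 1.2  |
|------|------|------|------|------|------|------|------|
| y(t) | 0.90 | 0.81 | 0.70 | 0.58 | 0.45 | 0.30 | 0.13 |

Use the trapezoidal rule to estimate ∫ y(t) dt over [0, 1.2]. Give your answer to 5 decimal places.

0.67100

h = 0.2, n = 6.
(h/2)·[y₀ + 2y₁ + 2y₂ + 2y₃ + 2y₄ + 2y₅ + y₆] = 0.1·(6.71) = 0.67100.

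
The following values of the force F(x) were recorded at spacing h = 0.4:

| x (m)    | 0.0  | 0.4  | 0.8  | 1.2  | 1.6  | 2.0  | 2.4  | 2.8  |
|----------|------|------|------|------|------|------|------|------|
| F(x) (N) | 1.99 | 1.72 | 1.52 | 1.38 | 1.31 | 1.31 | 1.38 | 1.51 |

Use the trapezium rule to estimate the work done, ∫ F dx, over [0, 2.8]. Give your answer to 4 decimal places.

h = 0.4, n = 7.
(h/2)·[y₀ + 2y₁ + 2y₂ + 2y₃ + 2y₄ + 2y₅ + 2y₆ + y₇] = 0.2·(20.74) = 4.1480.

4.1480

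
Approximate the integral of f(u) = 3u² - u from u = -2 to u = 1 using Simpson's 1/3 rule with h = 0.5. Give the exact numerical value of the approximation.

h = (1 − (-2))/6 = 0.5.
Nodes u₀,…,u₆ = -2, -1.5, -1, -0.5, 0, 0.5, 1.
f(u) = 3u² - u: f₀=14, f₁=8.25, f₂=4, f₃=1.25, f₄=0, f₅=0.25, f₆=2.
(h/3)·[f₀ + 4f₁ + 2f₂ + 4f₃ + 2f₄ + 4f₅ + f₆] = 0.166667·(63) = 10.5.

10.5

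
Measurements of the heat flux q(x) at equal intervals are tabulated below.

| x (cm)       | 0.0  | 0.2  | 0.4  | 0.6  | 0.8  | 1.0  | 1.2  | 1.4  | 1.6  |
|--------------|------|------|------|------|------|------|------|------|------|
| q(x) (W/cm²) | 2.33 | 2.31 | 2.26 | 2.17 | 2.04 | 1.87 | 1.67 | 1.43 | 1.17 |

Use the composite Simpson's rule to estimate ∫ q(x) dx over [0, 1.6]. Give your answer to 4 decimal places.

h = 0.2, n = 8.
(h/3)·[y₀ + 4y₁ + 2y₂ + 4y₃ + 2y₄ + 4y₅ + 2y₆ + 4y₇ + y₈] = 0.066667·(46.56) = 3.1040.

3.1040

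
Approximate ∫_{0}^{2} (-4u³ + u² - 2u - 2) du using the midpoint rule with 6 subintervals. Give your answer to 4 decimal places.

h = (2 − 0)/6 = 0.333333.
Midpoints m₁,…,m₆ = 0.166667, 0.5, 0.833333, 1.166667, 1.5, 1.833333.
f(m₁)=-2.324074, f(m₂)=-3.25, f(m₃)=-5.287037, f(m₄)=-9.324074, f(m₅)=-16.25, f(m₆)=-26.953704.
h·[f(m₁) + f(m₂) + f(m₃) + f(m₄) + f(m₅) + f(m₆)] = 0.333333·(-63.388889) = -21.1296.

-21.1296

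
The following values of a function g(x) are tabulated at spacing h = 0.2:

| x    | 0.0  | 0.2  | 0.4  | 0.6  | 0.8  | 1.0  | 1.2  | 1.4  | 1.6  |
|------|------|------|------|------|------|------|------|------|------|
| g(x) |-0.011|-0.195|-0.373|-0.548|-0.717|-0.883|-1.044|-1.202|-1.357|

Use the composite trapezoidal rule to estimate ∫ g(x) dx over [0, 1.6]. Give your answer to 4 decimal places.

h = 0.2, n = 8.
(h/2)·[y₀ + 2y₁ + 2y₂ + 2y₃ + 2y₄ + 2y₅ + 2y₆ + 2y₇ + y₈] = 0.1·(-11.292) = -1.1292.

-1.1292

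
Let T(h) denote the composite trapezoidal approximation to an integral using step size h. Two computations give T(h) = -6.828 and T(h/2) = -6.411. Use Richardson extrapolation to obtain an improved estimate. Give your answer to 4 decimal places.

-6.2720

R = (4·T(h/2) − T(h)) / 3 = (4·(-6.411) − (-6.828))/3 = (-18.816)/3 = -6.2720.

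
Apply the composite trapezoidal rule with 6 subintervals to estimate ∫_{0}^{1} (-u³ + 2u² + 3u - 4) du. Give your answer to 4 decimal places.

h = (1 − 0)/6 = 0.166667.
Nodes u₀,…,u₆ = 0, 0.166667, 0.333333, 0.5, 0.666667, 0.833333, 1.
f(u) = -u³ + 2u² + 3u - 4: f₀=-4, f₁=-3.449074, f₂=-2.814815, f₃=-2.125, f₄=-1.407407, f₅=-0.689815, f₆=0.
(h/2)·[f₀ + 2f₁ + 2f₂ + 2f₃ + 2f₄ + 2f₅ + f₆] = 0.083333·(-24.972222) = -2.0810.

-2.0810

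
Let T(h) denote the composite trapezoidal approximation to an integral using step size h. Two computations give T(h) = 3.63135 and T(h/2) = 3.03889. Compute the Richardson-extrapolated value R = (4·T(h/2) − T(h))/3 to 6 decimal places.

2.841403

R = (4·T(h/2) − T(h)) / 3 = (4·3.03889 − 3.63135)/3 = (8.52421)/3 = 2.841403.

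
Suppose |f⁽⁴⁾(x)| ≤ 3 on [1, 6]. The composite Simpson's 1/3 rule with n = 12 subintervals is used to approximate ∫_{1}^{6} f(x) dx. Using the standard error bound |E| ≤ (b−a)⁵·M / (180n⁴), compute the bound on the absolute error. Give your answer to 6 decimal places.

|E| ≤ (5)⁵·3 / (180·12⁴) = 9375/3732480 = 0.002512.

0.002512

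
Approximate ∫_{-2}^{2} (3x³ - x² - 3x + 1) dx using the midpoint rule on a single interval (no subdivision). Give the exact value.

M = (b−a)·f(0) = 4·(1) = 4.

4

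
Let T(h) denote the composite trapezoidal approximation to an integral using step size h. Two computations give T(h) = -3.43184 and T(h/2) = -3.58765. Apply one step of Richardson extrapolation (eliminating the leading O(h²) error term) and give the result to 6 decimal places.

-3.639587

R = (4·T(h/2) − T(h)) / 3 = (4·(-3.58765) − (-3.43184))/3 = (-10.91876)/3 = -3.639587.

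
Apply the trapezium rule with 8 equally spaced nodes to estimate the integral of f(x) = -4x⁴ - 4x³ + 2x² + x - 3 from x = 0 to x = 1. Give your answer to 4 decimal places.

h = (1 − 0)/7 = 0.142857.
Nodes x₀,…,x₇ = 0, 0.142857, 0.285714, 0.428571, 0.571429, 0.714286, 0.857143, 1.
f(x) = -4x⁴ - 4x³ + 2x² + x - 3: f₀=-3, f₁=-2.829654, f₂=-2.670970, f₃=-2.653894, f₄=-2.948355, f₅=-3.764265, f₆=-5.351520, f₇=-8.
(h/2)·[f₀ + 2f₁ + 2f₂ + 2f₃ + 2f₄ + 2f₅ + 2f₆ + f₇] = 0.071429·(-51.437318) = -3.6741.

-3.6741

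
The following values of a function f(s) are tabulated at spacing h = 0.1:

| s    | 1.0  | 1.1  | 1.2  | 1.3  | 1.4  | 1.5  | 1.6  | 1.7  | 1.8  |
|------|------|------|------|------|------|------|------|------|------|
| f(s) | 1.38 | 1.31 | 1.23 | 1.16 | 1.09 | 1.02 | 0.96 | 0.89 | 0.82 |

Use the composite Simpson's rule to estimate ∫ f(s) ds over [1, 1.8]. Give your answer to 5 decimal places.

h = 0.1, n = 8.
(h/3)·[y₀ + 4y₁ + 2y₂ + 4y₃ + 2y₄ + 4y₅ + 2y₆ + 4y₇ + y₈] = 0.033333·(26.28) = 0.87600.

0.87600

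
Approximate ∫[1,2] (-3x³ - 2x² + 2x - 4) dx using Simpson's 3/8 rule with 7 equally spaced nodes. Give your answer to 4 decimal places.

h = (2 − 1)/6 = 0.166667.
Nodes x₀,…,x₆ = 1, 1.166667, 1.333333, 1.5, 1.666667, 1.833333, 2.
f(x) = -3x³ - 2x² + 2x - 4: f₀=-7, f₁=-9.152778, f₂=-12, f₃=-15.625, f₄=-20.111111, f₅=-25.541667, f₆=-32.
(3h/8)·[f₀ + 3f₁ + 3f₂ + 2f₃ + 3f₄ + 3f₅ + f₆] = 0.0625·(-270.666667) = -16.9167.

-16.9167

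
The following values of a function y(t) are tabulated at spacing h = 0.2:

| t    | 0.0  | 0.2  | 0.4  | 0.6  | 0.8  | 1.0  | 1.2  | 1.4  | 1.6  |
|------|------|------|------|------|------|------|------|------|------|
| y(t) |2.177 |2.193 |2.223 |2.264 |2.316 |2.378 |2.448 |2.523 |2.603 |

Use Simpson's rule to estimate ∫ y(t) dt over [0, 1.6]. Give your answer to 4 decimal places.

3.7457

h = 0.2, n = 8.
(h/3)·[y₀ + 4y₁ + 2y₂ + 4y₃ + 2y₄ + 4y₅ + 2y₆ + 4y₇ + y₈] = 0.066667·(56.186) = 3.7457.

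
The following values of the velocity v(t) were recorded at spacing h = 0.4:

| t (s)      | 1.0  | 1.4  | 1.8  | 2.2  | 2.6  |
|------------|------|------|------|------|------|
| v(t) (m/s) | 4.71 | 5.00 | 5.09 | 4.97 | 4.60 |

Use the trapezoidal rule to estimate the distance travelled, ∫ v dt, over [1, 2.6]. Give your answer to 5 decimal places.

h = 0.4, n = 4.
(h/2)·[y₀ + 2y₁ + 2y₂ + 2y₃ + y₄] = 0.2·(39.43) = 7.88600.

7.88600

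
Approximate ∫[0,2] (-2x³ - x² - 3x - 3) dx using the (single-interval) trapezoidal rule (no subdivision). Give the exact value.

T = (b−a)/2 · [f(0) + f(2)] = 1·[(-3) + (-29)] = -32.

-32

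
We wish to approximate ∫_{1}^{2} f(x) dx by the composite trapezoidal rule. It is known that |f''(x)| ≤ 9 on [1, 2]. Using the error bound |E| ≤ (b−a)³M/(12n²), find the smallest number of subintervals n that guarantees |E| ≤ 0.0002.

62

Need 9/(12n²) ≤ 0.0002.
n² ≥ 9/(12·0.0002) = 3750 ⇒ n ≥ 61.2372, so the smallest n is 62.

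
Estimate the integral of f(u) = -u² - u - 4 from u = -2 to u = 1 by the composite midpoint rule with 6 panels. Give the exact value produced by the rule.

h = (1 − (-2))/6 = 0.5.
Midpoints m₁,…,m₆ = -1.75, -1.25, -0.75, -0.25, 0.25, 0.75.
f(m₁)=-5.3125, f(m₂)=-4.3125, f(m₃)=-3.8125, f(m₄)=-3.8125, f(m₅)=-4.3125, f(m₆)=-5.3125.
h·[f(m₁) + f(m₂) + f(m₃) + f(m₄) + f(m₅) + f(m₆)] = 0.5·(-26.875) = -13.4375.

-13.4375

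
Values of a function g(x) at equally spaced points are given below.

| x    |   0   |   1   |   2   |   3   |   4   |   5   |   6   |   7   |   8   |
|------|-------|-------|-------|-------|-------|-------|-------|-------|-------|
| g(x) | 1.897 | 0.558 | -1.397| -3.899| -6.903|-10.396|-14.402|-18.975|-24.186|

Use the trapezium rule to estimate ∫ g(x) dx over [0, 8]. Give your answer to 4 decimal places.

-66.5585

h = 1, n = 8.
(h/2)·[y₀ + 2y₁ + 2y₂ + 2y₃ + 2y₄ + 2y₅ + 2y₆ + 2y₇ + y₈] = 0.5·(-133.117) = -66.5585.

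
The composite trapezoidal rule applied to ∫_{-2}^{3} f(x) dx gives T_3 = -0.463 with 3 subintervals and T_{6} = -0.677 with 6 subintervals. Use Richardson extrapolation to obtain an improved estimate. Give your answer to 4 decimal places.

R = (4·T_{6} − T_3) / 3 = (4·(-0.677) − (-0.463))/3 = (-2.245)/3 = -0.7483.

-0.7483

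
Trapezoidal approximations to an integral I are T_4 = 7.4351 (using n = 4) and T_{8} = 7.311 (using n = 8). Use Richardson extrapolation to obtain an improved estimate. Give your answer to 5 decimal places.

7.26963

R = (4·T_{8} − T_4) / 3 = (4·7.311 − 7.4351)/3 = (21.8089)/3 = 7.26963.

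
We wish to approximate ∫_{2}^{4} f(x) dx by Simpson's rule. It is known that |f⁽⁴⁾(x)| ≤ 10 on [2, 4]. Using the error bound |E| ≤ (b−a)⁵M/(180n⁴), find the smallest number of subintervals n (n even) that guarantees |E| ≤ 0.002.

Need 320/(180n⁴) ≤ 0.002.
n⁴ ≥ 320/(180·0.002) = 888.889 ⇒ n ≥ 5.4602, so the smallest even n is 6. (n must be even for Simpson's rule.)

6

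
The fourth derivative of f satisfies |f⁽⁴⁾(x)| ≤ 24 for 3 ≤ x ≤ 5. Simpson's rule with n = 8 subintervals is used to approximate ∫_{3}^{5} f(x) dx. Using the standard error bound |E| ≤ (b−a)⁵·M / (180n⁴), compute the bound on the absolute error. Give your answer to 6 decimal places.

0.001042

|E| ≤ (2)⁵·24 / (180·8⁴) = 768/737280 = 0.001042.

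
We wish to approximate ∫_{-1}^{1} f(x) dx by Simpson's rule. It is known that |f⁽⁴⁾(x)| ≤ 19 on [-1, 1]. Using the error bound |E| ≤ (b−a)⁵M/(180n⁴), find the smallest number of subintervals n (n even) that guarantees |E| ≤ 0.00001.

Need 608/(180n⁴) ≤ 0.00001.
n⁴ ≥ 608/(180·0.00001) = 337778 ⇒ n ≥ 24.1078, so the smallest even n is 26. (n must be even for Simpson's rule.)

26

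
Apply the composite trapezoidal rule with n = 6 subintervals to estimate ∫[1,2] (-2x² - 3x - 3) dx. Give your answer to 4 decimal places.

-12.1759

h = (2 − 1)/6 = 0.166667.
Nodes x₀,…,x₆ = 1, 1.166667, 1.333333, 1.5, 1.666667, 1.833333, 2.
f(x) = -2x² - 3x - 3: f₀=-8, f₁=-9.222222, f₂=-10.555556, f₃=-12, f₄=-13.555556, f₅=-15.222222, f₆=-17.
(h/2)·[f₀ + 2f₁ + 2f₂ + 2f₃ + 2f₄ + 2f₅ + f₆] = 0.083333·(-146.111111) = -12.1759.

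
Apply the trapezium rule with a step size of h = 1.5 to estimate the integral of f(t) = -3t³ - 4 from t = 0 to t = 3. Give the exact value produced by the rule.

h = (3 − 0)/2 = 1.5.
Nodes t₀,…,t₂ = 0, 1.5, 3.
f(t) = -3t³ - 4: f₀=-4, f₁=-14.125, f₂=-85.
(h/2)·[f₀ + 2f₁ + f₂] = 0.75·(-117.25) = -87.9375.

-87.9375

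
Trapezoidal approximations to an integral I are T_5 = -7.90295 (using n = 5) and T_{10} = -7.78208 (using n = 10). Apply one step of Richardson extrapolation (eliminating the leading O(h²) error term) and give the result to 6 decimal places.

-7.741790

R = (4·T_{10} − T_5) / 3 = (4·(-7.78208) − (-7.90295))/3 = (-23.22537)/3 = -7.741790.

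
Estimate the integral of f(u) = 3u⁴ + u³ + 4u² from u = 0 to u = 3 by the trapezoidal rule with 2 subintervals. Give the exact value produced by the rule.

270.84375

h = (3 − 0)/2 = 1.5.
Nodes u₀,…,u₂ = 0, 1.5, 3.
f(u) = 3u⁴ + u³ + 4u²: f₀=0, f₁=27.5625, f₂=306.
(h/2)·[f₀ + 2f₁ + f₂] = 0.75·(361.125) = 270.84375.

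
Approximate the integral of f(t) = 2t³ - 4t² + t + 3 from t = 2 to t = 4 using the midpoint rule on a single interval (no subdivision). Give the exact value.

48

M = (b−a)·f(3) = 2·(24) = 48.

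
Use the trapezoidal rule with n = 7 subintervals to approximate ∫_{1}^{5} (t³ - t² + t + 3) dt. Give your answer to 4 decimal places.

h = (5 − 1)/7 = 0.571429.
Nodes t₀,…,t₇ = 1, 1.571429, 2.142857, 2.714286, 3.285714, 3.857143, 4.428571, 5.
f(t) = t³ - t² + t + 3: f₀=4, f₁=5.982507, f₂=10.390671, f₃=18.344023, f₄=30.962099, f₅=49.364431, f₆=74.670554, f₇=108.
(h/2)·[f₀ + 2f₁ + 2f₂ + 2f₃ + 2f₄ + 2f₅ + 2f₆ + f₇] = 0.285714·(491.428571) = 140.4082.

140.4082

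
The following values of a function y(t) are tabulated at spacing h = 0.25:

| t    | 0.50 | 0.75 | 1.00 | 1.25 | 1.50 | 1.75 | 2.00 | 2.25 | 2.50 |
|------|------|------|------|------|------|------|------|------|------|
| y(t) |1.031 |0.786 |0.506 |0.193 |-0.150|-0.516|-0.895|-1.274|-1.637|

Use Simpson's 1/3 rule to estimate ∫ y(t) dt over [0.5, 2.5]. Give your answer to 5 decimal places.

h = 0.25, n = 8.
(h/3)·[y₀ + 4y₁ + 2y₂ + 4y₃ + 2y₄ + 4y₅ + 2y₆ + 4y₇ + y₈] = 0.083333·(-4.928) = -0.41067.

-0.41067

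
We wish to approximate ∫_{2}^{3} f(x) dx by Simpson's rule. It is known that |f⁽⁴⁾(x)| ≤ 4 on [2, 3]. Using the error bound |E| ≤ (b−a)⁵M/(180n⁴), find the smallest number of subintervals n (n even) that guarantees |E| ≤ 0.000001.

Need 4/(180n⁴) ≤ 0.000001.
n⁴ ≥ 4/(180·0.000001) = 22222.2 ⇒ n ≥ 12.2095, so the smallest even n is 14. (n must be even for Simpson's rule.)

14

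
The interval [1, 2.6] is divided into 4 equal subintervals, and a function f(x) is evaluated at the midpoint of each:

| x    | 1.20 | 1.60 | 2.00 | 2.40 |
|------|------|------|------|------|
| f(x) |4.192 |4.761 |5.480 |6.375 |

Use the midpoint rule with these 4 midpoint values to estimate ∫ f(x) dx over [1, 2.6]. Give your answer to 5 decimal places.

h = 0.4, n = 4.
h·[y(m₁) + y(m₂) + y(m₃) + y(m₄)] = 0.4·(20.808) = 8.32320.

8.32320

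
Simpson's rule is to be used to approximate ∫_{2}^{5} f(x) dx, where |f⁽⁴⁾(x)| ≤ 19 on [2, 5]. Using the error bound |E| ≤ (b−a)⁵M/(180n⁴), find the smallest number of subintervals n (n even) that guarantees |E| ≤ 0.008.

8

Need 4617/(180n⁴) ≤ 0.008.
n⁴ ≥ 4617/(180·0.008) = 3206.25 ⇒ n ≥ 7.5249, so the smallest even n is 8. (n must be even for Simpson's rule.)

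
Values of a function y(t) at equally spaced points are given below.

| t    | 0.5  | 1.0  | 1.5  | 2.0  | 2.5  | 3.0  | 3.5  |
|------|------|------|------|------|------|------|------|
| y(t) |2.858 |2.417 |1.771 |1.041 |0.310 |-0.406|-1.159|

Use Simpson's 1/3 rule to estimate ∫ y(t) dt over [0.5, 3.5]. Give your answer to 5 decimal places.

3.01150

h = 0.5, n = 6.
(h/3)·[y₀ + 4y₁ + 2y₂ + 4y₃ + 2y₄ + 4y₅ + y₆] = 0.166667·(18.069) = 3.01150.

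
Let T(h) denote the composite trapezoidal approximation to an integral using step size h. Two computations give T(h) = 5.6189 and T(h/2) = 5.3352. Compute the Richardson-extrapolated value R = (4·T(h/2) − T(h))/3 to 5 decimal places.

5.24063

R = (4·T(h/2) − T(h)) / 3 = (4·5.3352 − 5.6189)/3 = (15.7219)/3 = 5.24063.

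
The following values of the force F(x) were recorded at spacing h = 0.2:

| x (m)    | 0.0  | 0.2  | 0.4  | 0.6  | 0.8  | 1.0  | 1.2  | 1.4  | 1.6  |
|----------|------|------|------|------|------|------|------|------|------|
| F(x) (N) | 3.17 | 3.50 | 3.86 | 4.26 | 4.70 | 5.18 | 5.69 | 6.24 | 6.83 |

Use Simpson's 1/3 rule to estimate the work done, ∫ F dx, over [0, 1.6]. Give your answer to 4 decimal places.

7.6813

h = 0.2, n = 8.
(h/3)·[y₀ + 4y₁ + 2y₂ + 4y₃ + 2y₄ + 4y₅ + 2y₆ + 4y₇ + y₈] = 0.066667·(115.22) = 7.6813.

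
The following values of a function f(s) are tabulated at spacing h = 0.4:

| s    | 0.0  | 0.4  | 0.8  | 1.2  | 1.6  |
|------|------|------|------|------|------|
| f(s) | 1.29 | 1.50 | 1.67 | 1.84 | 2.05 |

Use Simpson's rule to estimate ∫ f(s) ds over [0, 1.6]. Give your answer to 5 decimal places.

h = 0.4, n = 4.
(h/3)·[y₀ + 4y₁ + 2y₂ + 4y₃ + y₄] = 0.133333·(20.04) = 2.67200.

2.67200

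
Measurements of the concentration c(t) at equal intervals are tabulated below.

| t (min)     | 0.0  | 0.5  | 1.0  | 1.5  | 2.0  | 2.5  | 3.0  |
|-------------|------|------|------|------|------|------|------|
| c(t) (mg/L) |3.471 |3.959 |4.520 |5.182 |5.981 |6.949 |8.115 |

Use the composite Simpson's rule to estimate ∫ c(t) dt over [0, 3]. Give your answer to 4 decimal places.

h = 0.5, n = 6.
(h/3)·[y₀ + 4y₁ + 2y₂ + 4y₃ + 2y₄ + 4y₅ + y₆] = 0.166667·(96.948) = 16.1580.

16.1580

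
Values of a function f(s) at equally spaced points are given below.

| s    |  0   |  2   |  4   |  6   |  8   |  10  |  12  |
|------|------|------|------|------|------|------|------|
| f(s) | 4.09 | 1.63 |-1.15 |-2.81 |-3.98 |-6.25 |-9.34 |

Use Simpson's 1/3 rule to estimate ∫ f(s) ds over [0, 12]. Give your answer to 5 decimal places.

h = 2, n = 6.
(h/3)·[y₀ + 4y₁ + 2y₂ + 4y₃ + 2y₄ + 4y₅ + y₆] = 0.666667·(-45.23) = -30.15333.

-30.15333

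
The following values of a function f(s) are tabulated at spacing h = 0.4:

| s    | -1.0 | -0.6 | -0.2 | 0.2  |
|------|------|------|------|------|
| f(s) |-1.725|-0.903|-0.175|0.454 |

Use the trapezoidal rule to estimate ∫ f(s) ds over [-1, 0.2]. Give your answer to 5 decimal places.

-0.68540

h = 0.4, n = 3.
(h/2)·[y₀ + 2y₁ + 2y₂ + y₃] = 0.2·(-3.427) = -0.68540.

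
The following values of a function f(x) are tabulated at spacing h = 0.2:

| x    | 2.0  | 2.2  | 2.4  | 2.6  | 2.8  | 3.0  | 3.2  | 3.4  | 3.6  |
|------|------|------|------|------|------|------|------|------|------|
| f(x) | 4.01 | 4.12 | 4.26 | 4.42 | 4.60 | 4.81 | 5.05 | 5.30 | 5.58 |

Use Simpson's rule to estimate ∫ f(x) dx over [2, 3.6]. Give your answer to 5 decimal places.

7.46733

h = 0.2, n = 8.
(h/3)·[y₀ + 4y₁ + 2y₂ + 4y₃ + 2y₄ + 4y₅ + 2y₆ + 4y₇ + y₈] = 0.066667·(112.01) = 7.46733.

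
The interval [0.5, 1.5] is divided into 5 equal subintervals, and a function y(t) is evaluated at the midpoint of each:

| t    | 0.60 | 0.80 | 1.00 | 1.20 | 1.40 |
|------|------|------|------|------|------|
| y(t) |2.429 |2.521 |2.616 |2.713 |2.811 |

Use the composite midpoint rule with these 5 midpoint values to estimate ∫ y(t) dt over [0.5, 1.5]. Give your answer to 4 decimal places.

h = 0.2, n = 5.
h·[y(m₁) + y(m₂) + y(m₃) + y(m₄) + y(m₅)] = 0.2·(13.090) = 2.6180.

2.6180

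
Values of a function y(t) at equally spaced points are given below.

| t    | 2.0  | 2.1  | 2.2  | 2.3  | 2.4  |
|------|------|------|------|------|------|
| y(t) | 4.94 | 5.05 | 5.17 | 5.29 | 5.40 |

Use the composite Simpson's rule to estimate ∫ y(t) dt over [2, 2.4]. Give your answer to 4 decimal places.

2.0680

h = 0.1, n = 4.
(h/3)·[y₀ + 4y₁ + 2y₂ + 4y₃ + y₄] = 0.033333·(62.04) = 2.0680.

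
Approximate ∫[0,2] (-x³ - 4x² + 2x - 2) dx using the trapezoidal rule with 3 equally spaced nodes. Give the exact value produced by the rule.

-17

h = (2 − 0)/2 = 1.
Nodes x₀,…,x₂ = 0, 1, 2.
f(x) = -x³ - 4x² + 2x - 2: f₀=-2, f₁=-5, f₂=-22.
(h/2)·[f₀ + 2f₁ + f₂] = 0.5·(-34) = -17.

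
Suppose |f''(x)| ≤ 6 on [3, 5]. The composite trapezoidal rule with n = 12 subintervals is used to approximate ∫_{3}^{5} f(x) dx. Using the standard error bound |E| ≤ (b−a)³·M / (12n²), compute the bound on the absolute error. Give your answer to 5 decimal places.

|E| ≤ (2)³·6 / (12·12²) = 48/1728 = 0.02778.

0.02778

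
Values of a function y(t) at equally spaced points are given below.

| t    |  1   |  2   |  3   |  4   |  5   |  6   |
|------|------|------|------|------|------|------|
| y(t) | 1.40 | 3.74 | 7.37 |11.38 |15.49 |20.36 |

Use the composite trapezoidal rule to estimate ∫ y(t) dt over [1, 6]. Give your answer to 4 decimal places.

48.8600

h = 1, n = 5.
(h/2)·[y₀ + 2y₁ + 2y₂ + 2y₃ + 2y₄ + y₅] = 0.5·(97.72) = 48.8600.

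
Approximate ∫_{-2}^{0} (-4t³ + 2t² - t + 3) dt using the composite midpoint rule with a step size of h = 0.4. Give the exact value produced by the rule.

28.96

h = (0 − (-2))/5 = 0.4.
Midpoints m₁,…,m₅ = -1.8, -1.4, -1, -0.6, -0.2.
f(m₁)=34.608, f(m₂)=19.296, f(m₃)=10, f(m₄)=5.184, f(m₅)=3.312.
h·[f(m₁) + f(m₂) + f(m₃) + f(m₄) + f(m₅)] = 0.4·(72.4) = 28.96.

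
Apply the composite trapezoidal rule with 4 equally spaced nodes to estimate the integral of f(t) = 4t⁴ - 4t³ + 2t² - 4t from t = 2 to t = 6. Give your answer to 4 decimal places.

h = (6 − 2)/3 = 1.333333.
Nodes t₀,…,t₃ = 2, 3.333333, 4.666667, 6.
f(t) = 4t⁴ - 4t³ + 2t² - 4t: f₀=32, f₁=354.567901, f₂=1515.456790, f₃=4368.
(h/2)·[f₀ + 2f₁ + 2f₂ + f₃] = 0.666667·(8140.049383) = 5426.6996.

5426.6996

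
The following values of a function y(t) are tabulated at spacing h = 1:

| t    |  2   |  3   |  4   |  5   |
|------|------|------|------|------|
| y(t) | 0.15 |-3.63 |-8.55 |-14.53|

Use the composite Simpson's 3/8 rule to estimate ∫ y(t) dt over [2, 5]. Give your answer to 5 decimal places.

h = 1, n = 3.
(3h/8)·[y₀ + 3y₁ + 3y₂ + y₃] = 0.375·(-50.92) = -19.09500.

-19.09500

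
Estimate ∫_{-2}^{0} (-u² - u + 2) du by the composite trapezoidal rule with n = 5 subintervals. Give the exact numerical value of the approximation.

h = (0 − (-2))/5 = 0.4.
Nodes u₀,…,u₅ = -2, -1.6, -1.2, -0.8, -0.4, 0.
f(u) = -u² - u + 2: f₀=0, f₁=1.04, f₂=1.76, f₃=2.16, f₄=2.24, f₅=2.
(h/2)·[f₀ + 2f₁ + 2f₂ + 2f₃ + 2f₄ + f₅] = 0.2·(16.4) = 3.28.

3.28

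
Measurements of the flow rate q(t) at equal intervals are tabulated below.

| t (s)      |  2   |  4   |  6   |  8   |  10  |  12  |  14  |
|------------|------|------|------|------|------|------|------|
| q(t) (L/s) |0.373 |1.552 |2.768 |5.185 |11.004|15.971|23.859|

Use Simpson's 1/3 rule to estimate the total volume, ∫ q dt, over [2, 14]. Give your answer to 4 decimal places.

h = 2, n = 6.
(h/3)·[y₀ + 4y₁ + 2y₂ + 4y₃ + 2y₄ + 4y₅ + y₆] = 0.666667·(142.608) = 95.0720.

95.0720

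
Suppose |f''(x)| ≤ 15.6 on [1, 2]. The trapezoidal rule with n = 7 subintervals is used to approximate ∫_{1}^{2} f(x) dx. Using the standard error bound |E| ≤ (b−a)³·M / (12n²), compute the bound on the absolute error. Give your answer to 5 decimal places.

|E| ≤ (1)³·15.6 / (12·7²) = 15.6/588 = 0.02653.

0.02653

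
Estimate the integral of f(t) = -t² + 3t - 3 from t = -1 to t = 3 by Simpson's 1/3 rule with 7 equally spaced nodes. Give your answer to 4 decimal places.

h = (3 − (-1))/6 = 0.666667.
Nodes t₀,…,t₆ = -1, -0.333333, 0.333333, 1, 1.666667, 2.333333, 3.
f(t) = -t² + 3t - 3: f₀=-7, f₁=-4.111111, f₂=-2.111111, f₃=-1, f₄=-0.777778, f₅=-1.444444, f₆=-3.
(h/3)·[f₀ + 4f₁ + 2f₂ + 4f₃ + 2f₄ + 4f₅ + f₆] = 0.222222·(-42) = -9.3333.

-9.3333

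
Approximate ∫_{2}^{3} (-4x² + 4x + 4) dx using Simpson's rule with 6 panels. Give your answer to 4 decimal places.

-11.3333

h = (3 − 2)/6 = 0.166667.
Nodes x₀,…,x₆ = 2, 2.166667, 2.333333, 2.5, 2.666667, 2.833333, 3.
f(x) = -4x² + 4x + 4: f₀=-4, f₁=-6.111111, f₂=-8.444444, f₃=-11, f₄=-13.777778, f₅=-16.777778, f₆=-20.
(h/3)·[f₀ + 4f₁ + 2f₂ + 4f₃ + 2f₄ + 4f₅ + f₆] = 0.055556·(-204) = -11.3333.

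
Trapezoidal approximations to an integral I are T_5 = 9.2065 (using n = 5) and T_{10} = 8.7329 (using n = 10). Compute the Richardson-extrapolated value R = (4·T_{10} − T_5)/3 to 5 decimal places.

R = (4·T_{10} − T_5) / 3 = (4·8.7329 − 9.2065)/3 = (25.7251)/3 = 8.57503.

8.57503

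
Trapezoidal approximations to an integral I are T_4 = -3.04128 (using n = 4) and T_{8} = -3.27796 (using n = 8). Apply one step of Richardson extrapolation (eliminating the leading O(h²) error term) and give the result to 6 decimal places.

R = (4·T_{8} − T_4) / 3 = (4·(-3.27796) − (-3.04128))/3 = (-10.07056)/3 = -3.356853.

-3.356853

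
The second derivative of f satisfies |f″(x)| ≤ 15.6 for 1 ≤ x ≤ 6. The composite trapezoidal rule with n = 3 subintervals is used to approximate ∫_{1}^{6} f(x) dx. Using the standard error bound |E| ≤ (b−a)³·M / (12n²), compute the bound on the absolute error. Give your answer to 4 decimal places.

|E| ≤ (5)³·15.6 / (12·3²) = 1950/108 = 18.0556.

18.0556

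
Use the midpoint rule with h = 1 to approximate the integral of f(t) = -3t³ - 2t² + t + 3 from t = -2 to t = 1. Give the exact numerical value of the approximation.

h = (1 − (-2))/3 = 1.
Midpoints m₁,…,m₃ = -1.5, -0.5, 0.5.
f(m₁)=7.125, f(m₂)=2.375, f(m₃)=2.625.
h·[f(m₁) + f(m₂) + f(m₃)] = 1·(12.125) = 12.125.

12.125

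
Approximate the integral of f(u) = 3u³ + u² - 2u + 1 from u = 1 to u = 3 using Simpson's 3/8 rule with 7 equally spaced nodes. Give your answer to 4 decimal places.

h = (3 − 1)/6 = 0.333333.
Nodes u₀,…,u₆ = 1, 1.333333, 1.666667, 2, 2.333333, 2.666667, 3.
f(u) = 3u³ + u² - 2u + 1: f₀=3, f₁=7.222222, f₂=14.333333, f₃=25, f₄=39.888889, f₅=59.666667, f₆=85.
(3h/8)·[f₀ + 3f₁ + 3f₂ + 2f₃ + 3f₄ + 3f₅ + f₆] = 0.125·(501.333333) = 62.6667.

62.6667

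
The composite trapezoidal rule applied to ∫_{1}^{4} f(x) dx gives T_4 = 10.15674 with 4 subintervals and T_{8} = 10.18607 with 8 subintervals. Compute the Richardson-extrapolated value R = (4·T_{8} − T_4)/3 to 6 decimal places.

10.195847

R = (4·T_{8} − T_4) / 3 = (4·10.18607 − 10.15674)/3 = (30.58754)/3 = 10.195847.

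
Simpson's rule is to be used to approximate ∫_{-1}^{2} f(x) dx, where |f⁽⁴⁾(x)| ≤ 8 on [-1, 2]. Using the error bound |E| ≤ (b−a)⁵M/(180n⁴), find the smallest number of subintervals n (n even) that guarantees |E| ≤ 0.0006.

Need 1944/(180n⁴) ≤ 0.0006.
n⁴ ≥ 1944/(180·0.0006) = 18000 ⇒ n ≥ 11.5829, so the smallest even n is 12. (n must be even for Simpson's rule.)

12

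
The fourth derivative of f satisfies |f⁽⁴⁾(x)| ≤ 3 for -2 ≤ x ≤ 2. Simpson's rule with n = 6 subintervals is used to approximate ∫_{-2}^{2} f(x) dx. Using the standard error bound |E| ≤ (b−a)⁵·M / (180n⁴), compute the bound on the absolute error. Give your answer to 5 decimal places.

|E| ≤ (4)⁵·3 / (180·6⁴) = 3072/233280 = 0.01317.

0.01317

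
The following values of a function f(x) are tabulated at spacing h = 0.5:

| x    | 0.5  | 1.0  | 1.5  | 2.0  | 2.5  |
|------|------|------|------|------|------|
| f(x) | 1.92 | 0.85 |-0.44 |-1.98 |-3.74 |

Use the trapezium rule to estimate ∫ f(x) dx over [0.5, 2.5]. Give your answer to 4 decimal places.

h = 0.5, n = 4.
(h/2)·[y₀ + 2y₁ + 2y₂ + 2y₃ + y₄] = 0.25·(-4.96) = -1.2400.

-1.2400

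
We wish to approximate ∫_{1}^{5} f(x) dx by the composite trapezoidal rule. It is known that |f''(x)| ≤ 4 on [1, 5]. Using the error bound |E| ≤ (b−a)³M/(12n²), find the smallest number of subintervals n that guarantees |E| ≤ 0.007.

56

Need 256/(12n²) ≤ 0.007.
n² ≥ 256/(12·0.007) = 3047.62 ⇒ n ≥ 55.2052, so the smallest n is 56.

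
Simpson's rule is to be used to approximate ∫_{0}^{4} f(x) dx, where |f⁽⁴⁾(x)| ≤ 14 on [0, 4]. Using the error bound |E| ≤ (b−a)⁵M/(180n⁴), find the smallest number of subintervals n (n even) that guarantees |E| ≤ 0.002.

Need 14336/(180n⁴) ≤ 0.002.
n⁴ ≥ 14336/(180·0.002) = 39822.2 ⇒ n ≥ 14.1264, so the smallest even n is 16. (n must be even for Simpson's rule.)

16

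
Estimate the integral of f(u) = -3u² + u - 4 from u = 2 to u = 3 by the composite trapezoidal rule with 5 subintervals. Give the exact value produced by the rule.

h = (3 − 2)/5 = 0.2.
Nodes u₀,…,u₅ = 2, 2.2, 2.4, 2.6, 2.8, 3.
f(u) = -3u² + u - 4: f₀=-14, f₁=-16.32, f₂=-18.88, f₃=-21.68, f₄=-24.72, f₅=-28.
(h/2)·[f₀ + 2f₁ + 2f₂ + 2f₃ + 2f₄ + f₅] = 0.1·(-205.2) = -20.52.

-20.52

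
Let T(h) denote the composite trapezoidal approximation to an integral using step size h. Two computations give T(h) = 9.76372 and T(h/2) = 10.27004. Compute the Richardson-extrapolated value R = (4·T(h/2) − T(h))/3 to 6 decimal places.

R = (4·T(h/2) − T(h)) / 3 = (4·10.27004 − 9.76372)/3 = (31.31644)/3 = 10.438813.

10.438813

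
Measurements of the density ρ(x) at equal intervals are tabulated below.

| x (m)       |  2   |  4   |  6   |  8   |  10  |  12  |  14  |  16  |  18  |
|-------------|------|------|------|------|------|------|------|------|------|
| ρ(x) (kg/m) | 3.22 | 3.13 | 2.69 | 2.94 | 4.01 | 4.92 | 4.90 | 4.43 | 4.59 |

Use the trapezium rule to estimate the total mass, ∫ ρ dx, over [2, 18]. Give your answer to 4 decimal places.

61.8500

h = 2, n = 8.
(h/2)·[y₀ + 2y₁ + 2y₂ + 2y₃ + 2y₄ + 2y₅ + 2y₆ + 2y₇ + y₈] = 1·(61.85) = 61.8500.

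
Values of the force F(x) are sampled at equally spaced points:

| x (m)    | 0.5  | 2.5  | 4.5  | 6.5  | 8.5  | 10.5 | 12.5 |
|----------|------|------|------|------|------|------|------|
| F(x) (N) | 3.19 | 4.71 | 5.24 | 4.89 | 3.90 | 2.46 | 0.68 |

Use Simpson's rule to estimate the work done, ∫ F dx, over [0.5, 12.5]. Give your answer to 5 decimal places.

h = 2, n = 6.
(h/3)·[y₀ + 4y₁ + 2y₂ + 4y₃ + 2y₄ + 4y₅ + y₆] = 0.666667·(70.39) = 46.92667.

46.92667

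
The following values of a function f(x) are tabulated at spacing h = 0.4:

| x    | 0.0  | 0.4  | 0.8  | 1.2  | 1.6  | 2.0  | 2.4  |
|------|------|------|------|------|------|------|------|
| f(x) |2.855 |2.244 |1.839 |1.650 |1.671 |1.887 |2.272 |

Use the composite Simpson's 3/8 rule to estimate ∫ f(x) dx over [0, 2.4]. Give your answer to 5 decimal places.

h = 0.4, n = 6.
(3h/8)·[y₀ + 3y₁ + 3y₂ + 2y₃ + 3y₄ + 3y₅ + y₆] = 0.15·(31.350) = 4.70250.

4.70250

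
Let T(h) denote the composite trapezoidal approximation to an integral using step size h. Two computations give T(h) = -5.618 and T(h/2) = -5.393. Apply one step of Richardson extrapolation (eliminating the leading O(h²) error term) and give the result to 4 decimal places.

-5.3180

R = (4·T(h/2) − T(h)) / 3 = (4·(-5.393) − (-5.618))/3 = (-15.954)/3 = -5.3180.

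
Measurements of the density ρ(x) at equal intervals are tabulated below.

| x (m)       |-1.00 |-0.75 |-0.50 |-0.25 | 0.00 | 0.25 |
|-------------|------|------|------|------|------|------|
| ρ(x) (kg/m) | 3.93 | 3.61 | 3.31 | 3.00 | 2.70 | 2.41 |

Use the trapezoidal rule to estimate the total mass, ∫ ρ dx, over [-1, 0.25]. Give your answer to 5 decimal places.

3.94750

h = 0.25, n = 5.
(h/2)·[y₀ + 2y₁ + 2y₂ + 2y₃ + 2y₄ + y₅] = 0.125·(31.58) = 3.94750.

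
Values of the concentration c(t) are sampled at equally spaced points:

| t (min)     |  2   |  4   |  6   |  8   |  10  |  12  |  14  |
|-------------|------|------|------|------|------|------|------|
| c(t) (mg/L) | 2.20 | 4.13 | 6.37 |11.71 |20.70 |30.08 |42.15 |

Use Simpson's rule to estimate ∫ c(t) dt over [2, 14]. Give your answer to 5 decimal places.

h = 2, n = 6.
(h/3)·[y₀ + 4y₁ + 2y₂ + 4y₃ + 2y₄ + 4y₅ + y₆] = 0.666667·(282.17) = 188.11333.

188.11333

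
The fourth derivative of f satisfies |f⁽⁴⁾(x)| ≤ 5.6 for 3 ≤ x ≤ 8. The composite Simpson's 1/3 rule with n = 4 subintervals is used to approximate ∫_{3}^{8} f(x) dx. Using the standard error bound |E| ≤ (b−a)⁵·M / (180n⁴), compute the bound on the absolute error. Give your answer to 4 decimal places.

|E| ≤ (5)⁵·5.6 / (180·4⁴) = 17500/46080 = 0.3798.

0.3798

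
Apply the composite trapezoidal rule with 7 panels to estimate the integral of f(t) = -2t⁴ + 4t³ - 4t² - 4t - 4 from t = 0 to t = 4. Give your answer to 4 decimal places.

-296.4831

h = (4 − 0)/7 = 0.571429.
Nodes t₀,…,t₇ = 0, 0.571429, 1.142857, 1.714286, 2.285714, 2.857143, 3.428571, 4.
f(t) = -2t⁴ + 4t³ - 4t² - 4t - 4: f₀=-4, f₁=-7.058726, f₂=-11.236985, f₃=-19.733444, f₄=-40.864640, f₅=-88.064973, f₆=-179.886714, f₇=-340.
(h/2)·[f₀ + 2f₁ + 2f₂ + 2f₃ + 2f₄ + 2f₅ + 2f₆ + f₇] = 0.285714·(-1037.690962) = -296.4831.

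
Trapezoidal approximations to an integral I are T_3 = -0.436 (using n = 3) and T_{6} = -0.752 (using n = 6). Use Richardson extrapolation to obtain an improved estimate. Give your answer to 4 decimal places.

-0.8573

R = (4·T_{6} − T_3) / 3 = (4·(-0.752) − (-0.436))/3 = (-2.572)/3 = -0.8573.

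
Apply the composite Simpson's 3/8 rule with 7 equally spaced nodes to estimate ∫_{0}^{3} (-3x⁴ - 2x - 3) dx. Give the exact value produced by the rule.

h = (3 − 0)/6 = 0.5.
Nodes x₀,…,x₆ = 0, 0.5, 1, 1.5, 2, 2.5, 3.
f(x) = -3x⁴ - 2x - 3: f₀=-3, f₁=-4.1875, f₂=-8, f₃=-21.1875, f₄=-55, f₅=-125.1875, f₆=-252.
(3h/8)·[f₀ + 3f₁ + 3f₂ + 2f₃ + 3f₄ + 3f₅ + f₆] = 0.1875·(-874.5) = -163.96875.

-163.96875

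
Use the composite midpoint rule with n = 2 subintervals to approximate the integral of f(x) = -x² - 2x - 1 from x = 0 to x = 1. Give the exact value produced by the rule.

-2.3125

h = (1 − 0)/2 = 0.5.
Midpoints m₁,…,m₂ = 0.25, 0.75.
f(m₁)=-1.5625, f(m₂)=-3.0625.
h·[f(m₁) + f(m₂)] = 0.5·(-4.625) = -2.3125.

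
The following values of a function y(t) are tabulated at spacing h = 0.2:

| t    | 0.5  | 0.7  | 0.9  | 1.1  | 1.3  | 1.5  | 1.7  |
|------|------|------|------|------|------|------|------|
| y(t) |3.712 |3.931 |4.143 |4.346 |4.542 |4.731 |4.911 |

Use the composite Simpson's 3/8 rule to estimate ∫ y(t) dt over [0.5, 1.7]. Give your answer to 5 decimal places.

h = 0.2, n = 6.
(3h/8)·[y₀ + 3y₁ + 3y₂ + 2y₃ + 3y₄ + 3y₅ + y₆] = 0.075·(69.356) = 5.20170.

5.20170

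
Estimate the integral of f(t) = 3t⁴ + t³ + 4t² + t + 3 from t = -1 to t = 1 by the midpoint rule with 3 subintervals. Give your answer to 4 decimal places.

h = (1 − (-1))/3 = 0.666667.
Midpoints m₁,…,m₃ = -0.666667, 0, 0.666667.
f(m₁)=4.407407, f(m₂)=3, f(m₃)=6.333333.
h·[f(m₁) + f(m₂) + f(m₃)] = 0.666667·(13.740741) = 9.1605.

9.1605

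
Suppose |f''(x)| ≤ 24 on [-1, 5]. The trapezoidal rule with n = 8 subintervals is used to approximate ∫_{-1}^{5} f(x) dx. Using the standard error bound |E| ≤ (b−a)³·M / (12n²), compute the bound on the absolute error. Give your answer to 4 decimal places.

|E| ≤ (6)³·24 / (12·8²) = 5184/768 = 6.7500.

6.7500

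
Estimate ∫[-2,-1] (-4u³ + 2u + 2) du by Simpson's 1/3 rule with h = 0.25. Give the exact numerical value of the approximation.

h = (-1 − (-2))/4 = 0.25.
Nodes u₀,…,u₄ = -2, -1.75, -1.5, -1.25, -1.
f(u) = -4u³ + 2u + 2: f₀=30, f₁=19.9375, f₂=12.5, f₃=7.3125, f₄=4.
(h/3)·[f₀ + 4f₁ + 2f₂ + 4f₃ + f₄] = 0.083333·(168) = 14.

14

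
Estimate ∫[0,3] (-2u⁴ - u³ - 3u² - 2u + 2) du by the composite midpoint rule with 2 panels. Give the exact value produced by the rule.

h = (3 − 0)/2 = 1.5.
Midpoints m₁,…,m₂ = 0.75, 2.25.
f(m₁)=-2.2421875, f(m₂)=-80.3359375.
h·[f(m₁) + f(m₂)] = 1.5·(-82.578125) = -123.8671875.

-123.8671875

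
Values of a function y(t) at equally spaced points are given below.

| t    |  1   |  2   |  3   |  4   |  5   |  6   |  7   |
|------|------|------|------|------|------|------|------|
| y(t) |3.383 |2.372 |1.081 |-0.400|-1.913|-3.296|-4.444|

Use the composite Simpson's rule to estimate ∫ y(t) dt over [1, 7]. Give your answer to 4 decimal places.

-2.6737

h = 1, n = 6.
(h/3)·[y₀ + 4y₁ + 2y₂ + 4y₃ + 2y₄ + 4y₅ + y₆] = 0.333333·(-8.021) = -2.6737.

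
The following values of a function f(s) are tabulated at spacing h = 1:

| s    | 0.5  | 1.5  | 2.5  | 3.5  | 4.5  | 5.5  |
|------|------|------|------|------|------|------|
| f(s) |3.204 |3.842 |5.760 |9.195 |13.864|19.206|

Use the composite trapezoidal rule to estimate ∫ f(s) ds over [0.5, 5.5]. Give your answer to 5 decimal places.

h = 1, n = 5.
(h/2)·[y₀ + 2y₁ + 2y₂ + 2y₃ + 2y₄ + y₅] = 0.5·(87.732) = 43.86600.

43.86600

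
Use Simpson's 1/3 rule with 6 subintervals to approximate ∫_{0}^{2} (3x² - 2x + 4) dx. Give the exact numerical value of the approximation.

h = (2 − 0)/6 = 0.333333.
Nodes x₀,…,x₆ = 0, 0.333333, 0.666667, 1, 1.333333, 1.666667, 2.
f(x) = 3x² - 2x + 4: f₀=4, f₁=3.666667, f₂=4, f₃=5, f₄=6.666667, f₅=9, f₆=12.
(h/3)·[f₀ + 4f₁ + 2f₂ + 4f₃ + 2f₄ + 4f₅ + f₆] = 0.111111·(108) = 12.

12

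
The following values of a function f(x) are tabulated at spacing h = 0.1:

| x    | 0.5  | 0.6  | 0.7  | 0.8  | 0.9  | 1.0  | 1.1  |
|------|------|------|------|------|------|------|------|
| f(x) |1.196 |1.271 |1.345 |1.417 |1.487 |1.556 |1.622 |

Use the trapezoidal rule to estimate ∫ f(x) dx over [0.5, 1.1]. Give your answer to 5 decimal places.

h = 0.1, n = 6.
(h/2)·[y₀ + 2y₁ + 2y₂ + 2y₃ + 2y₄ + 2y₅ + y₆] = 0.05·(16.970) = 0.84850.

0.84850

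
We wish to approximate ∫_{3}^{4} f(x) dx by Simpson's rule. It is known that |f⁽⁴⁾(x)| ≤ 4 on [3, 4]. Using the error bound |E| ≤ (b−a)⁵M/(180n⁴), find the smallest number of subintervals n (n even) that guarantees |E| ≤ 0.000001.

14

Need 4/(180n⁴) ≤ 0.000001.
n⁴ ≥ 4/(180·0.000001) = 22222.2 ⇒ n ≥ 12.2095, so the smallest even n is 14. (n must be even for Simpson's rule.)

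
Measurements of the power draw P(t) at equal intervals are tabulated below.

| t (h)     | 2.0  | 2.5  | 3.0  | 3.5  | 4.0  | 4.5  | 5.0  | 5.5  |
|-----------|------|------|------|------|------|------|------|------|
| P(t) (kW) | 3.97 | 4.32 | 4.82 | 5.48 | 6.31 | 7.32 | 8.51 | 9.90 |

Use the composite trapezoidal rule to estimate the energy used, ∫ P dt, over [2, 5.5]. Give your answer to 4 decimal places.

h = 0.5, n = 7.
(h/2)·[y₀ + 2y₁ + 2y₂ + 2y₃ + 2y₄ + 2y₅ + 2y₆ + y₇] = 0.25·(87.39) = 21.8475.

21.8475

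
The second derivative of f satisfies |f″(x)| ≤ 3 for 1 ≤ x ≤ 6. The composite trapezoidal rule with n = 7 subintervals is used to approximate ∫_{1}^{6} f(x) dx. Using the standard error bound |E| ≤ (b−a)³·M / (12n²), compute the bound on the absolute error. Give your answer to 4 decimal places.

|E| ≤ (5)³·3 / (12·7²) = 375/588 = 0.6378.

0.6378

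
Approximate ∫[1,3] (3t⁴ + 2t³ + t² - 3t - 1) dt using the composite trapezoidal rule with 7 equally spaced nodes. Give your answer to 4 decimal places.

183.2346

h = (3 − 1)/6 = 0.333333.
Nodes t₀,…,t₆ = 1, 1.333333, 1.666667, 2, 2.333333, 2.666667, 3.
f(t) = 3t⁴ + 2t³ + t² - 3t - 1: f₀=2, f₁=11, f₂=29.185185, f₃=61, f₄=111.777778, f₅=187.740741, f₆=296.
(h/2)·[f₀ + 2f₁ + 2f₂ + 2f₃ + 2f₄ + 2f₅ + f₆] = 0.166667·(1099.407407) = 183.2346.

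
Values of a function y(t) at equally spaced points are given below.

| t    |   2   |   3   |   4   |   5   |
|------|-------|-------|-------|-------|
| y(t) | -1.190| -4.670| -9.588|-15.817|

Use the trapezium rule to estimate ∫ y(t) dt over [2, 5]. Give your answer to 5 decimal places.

-22.76150

h = 1, n = 3.
(h/2)·[y₀ + 2y₁ + 2y₂ + y₃] = 0.5·(-45.523) = -22.76150.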